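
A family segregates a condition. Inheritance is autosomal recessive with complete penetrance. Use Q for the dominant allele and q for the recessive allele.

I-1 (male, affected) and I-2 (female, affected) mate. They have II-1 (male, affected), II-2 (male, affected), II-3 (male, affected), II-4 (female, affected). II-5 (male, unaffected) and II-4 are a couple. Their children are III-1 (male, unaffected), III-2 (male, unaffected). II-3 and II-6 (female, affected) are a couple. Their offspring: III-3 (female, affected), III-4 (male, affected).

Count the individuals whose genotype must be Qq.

Obligate heterozygotes: III-1 is unaffected so carries Q and received q from II-4 (qq), so III-1 is Qq; III-2 is unaffected so carries Q and received q from II-4 (qq), so III-2 is Qq.
Every other individual is either homozygous by phenotype or has at least one consistent homozygous assignment, so the count is 2.

2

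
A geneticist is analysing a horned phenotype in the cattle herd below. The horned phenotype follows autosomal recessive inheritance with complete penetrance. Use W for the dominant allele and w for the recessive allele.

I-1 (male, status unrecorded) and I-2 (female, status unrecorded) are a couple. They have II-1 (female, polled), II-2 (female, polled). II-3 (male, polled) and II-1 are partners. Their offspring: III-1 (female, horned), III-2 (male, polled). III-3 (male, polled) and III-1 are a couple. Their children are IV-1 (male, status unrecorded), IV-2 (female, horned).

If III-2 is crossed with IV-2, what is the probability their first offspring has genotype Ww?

II-3 is polled so carries W and passed w to III-1 (ww), so II-3 is Ww.
II-1 is polled so carries W and passed w to III-1 (ww), so II-1 is Ww.
III-2 is a polled offspring of II-3 (Ww) × II-1 (Ww), whose cross gives 1/4 WW : 1/2 Ww : 1/4 ww; conditioning on being polled, III-2 is WW with probability 1/3, Ww with probability 2/3.
IV-2 is horned, so IV-2 is ww.
Summing over parental genotype combinations, P(offspring has genotype Ww) = 1/3·1 + 2/3·1/2 = 2/3.

2/3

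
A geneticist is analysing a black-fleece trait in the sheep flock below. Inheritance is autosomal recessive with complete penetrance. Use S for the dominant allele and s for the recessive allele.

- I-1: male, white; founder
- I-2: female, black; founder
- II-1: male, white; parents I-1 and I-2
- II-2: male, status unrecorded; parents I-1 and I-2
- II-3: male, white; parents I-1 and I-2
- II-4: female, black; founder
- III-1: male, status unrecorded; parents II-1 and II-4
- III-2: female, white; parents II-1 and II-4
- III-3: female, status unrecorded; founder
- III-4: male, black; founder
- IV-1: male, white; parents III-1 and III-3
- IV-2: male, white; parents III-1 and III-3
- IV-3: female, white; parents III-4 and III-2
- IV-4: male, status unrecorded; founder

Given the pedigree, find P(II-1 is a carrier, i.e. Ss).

II-1 is white so carries S and received s from I-2 (ss), so II-1 is Ss, giving P(Ss) = 1.

1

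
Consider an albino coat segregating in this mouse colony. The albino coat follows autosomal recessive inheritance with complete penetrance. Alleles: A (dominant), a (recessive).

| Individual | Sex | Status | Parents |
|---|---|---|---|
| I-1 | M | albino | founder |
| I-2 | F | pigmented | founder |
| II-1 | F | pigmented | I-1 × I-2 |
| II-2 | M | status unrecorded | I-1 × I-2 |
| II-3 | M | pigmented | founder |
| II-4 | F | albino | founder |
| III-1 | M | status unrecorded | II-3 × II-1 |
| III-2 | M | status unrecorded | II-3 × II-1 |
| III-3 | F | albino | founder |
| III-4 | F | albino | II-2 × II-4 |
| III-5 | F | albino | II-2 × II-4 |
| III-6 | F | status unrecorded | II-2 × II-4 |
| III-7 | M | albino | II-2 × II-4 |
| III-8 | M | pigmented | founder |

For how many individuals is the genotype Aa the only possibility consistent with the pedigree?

Obligate heterozygotes: II-1 is pigmented so carries A and received a from I-1 (aa), so II-1 is Aa.
Every other individual is either homozygous by phenotype or has at least one consistent homozygous assignment, so the count is 1.

1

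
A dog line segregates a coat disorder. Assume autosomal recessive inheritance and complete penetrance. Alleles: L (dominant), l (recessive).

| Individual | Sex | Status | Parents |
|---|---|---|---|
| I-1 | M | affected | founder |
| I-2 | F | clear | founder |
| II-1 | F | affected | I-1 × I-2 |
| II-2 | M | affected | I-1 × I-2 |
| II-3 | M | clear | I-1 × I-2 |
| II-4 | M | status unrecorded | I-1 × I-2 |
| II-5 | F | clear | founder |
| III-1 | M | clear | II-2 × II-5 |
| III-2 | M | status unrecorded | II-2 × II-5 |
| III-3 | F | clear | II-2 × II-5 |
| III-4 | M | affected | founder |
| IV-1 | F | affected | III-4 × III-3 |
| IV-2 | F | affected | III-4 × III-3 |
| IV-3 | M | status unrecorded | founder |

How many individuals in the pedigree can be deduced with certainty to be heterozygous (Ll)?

4

Obligate heterozygotes: I-2 is clear so carries L and passed l to II-1 (ll), so I-2 is Ll; II-3 is clear so carries L and received l from I-1 (ll), so II-3 is Ll; III-1 is clear so carries L and received l from II-2 (ll), so III-1 is Ll; III-3 is clear so carries L and received l from II-2 (ll), so III-3 is Ll.
Every other individual is either homozygous by phenotype or has at least one consistent homozygous assignment, so the count is 4.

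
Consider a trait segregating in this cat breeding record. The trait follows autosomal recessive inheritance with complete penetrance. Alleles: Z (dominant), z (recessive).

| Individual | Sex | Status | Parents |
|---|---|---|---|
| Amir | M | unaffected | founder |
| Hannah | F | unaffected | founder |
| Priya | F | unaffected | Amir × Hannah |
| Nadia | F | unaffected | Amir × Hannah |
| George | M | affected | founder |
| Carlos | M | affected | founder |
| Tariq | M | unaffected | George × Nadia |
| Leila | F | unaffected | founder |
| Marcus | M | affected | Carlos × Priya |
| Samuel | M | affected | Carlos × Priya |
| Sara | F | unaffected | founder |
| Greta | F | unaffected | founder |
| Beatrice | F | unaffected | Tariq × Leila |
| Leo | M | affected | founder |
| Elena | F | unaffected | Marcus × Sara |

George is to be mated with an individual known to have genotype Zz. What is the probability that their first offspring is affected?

1/2

George is affected, so George is zz.
The cross gives 1/2 Zz : 1/2 zz, so P(offspring is affected) = 1/2.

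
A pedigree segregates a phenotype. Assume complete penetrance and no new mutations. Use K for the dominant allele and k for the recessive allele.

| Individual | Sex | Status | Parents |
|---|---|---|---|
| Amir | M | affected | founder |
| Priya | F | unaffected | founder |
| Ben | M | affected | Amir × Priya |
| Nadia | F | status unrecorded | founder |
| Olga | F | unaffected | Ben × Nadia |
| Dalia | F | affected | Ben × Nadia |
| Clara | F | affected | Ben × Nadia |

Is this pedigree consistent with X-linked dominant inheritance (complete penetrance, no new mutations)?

Under X-linked dominant, Ben (affected, male) cannot arise from Amir (affected) × Priya (unaffected).

No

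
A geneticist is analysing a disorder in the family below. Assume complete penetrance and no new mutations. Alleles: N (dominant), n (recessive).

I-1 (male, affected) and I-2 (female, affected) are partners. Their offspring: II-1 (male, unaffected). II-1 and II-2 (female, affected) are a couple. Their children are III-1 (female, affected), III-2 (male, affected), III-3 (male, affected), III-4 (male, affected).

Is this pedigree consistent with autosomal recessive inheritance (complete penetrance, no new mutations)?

No

Under autosomal recessive, II-1 (unaffected, male) cannot arise from I-1 (affected) × I-2 (affected).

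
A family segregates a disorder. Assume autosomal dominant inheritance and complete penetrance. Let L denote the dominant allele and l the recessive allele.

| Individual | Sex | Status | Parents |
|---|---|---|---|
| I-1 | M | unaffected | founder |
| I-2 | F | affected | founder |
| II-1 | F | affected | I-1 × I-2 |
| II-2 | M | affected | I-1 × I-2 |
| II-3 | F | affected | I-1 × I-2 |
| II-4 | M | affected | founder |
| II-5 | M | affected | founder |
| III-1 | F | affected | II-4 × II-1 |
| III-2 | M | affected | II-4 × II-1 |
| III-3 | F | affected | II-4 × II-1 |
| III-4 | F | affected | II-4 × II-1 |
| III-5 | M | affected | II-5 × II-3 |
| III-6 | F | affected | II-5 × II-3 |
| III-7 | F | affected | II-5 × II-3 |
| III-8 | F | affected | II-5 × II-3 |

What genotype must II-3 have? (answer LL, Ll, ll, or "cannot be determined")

From phenotype alone, II-3 is LL or Ll.
II-3 is affected so carries L and received l from I-1 (ll), so II-3 is Ll.

Ll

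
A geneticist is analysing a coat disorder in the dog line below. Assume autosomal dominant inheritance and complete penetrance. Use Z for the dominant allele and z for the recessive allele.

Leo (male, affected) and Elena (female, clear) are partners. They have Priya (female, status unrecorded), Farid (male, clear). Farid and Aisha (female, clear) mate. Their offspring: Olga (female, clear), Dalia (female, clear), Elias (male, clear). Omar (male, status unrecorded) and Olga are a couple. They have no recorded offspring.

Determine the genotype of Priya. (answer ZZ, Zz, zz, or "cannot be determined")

cannot be determined

Priya's phenotype is unrecorded, and no parent or child forces a single allele at both positions; consistent genotype assignments exist with Priya as Zz or zz.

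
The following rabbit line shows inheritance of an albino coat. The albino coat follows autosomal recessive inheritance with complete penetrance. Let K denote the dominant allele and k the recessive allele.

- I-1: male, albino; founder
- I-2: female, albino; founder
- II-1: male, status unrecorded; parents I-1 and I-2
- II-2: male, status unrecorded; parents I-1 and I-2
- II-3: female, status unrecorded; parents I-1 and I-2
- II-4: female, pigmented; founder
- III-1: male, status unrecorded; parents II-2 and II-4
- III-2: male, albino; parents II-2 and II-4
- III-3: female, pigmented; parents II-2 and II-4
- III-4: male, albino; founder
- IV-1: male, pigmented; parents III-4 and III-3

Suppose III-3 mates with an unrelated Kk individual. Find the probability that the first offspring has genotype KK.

III-3 is pigmented so carries K and received k from II-2 (kk), so III-3 is Kk.
The cross gives 1/4 KK : 1/2 Kk : 1/4 kk, so P(offspring has genotype KK) = 1/4.

1/4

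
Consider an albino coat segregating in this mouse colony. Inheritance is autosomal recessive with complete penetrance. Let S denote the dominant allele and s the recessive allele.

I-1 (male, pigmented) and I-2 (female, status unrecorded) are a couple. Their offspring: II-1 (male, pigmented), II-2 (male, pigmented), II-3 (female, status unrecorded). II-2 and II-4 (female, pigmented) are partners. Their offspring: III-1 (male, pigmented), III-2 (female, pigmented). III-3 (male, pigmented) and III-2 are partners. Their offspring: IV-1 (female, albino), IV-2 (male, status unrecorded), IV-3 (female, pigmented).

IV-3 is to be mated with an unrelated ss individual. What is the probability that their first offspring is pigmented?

2/3

III-3 is pigmented so carries S and passed s to IV-1 (ss), so III-3 is Ss.
III-2 is pigmented so carries S and passed s to IV-1 (ss), so III-2 is Ss.
IV-3 is a pigmented offspring of III-3 (Ss) × III-2 (Ss), whose cross gives 1/4 SS : 1/2 Ss : 1/4 ss; conditioning on being pigmented, IV-3 is SS with probability 1/3, Ss with probability 2/3.
Summing over parental genotype combinations, P(offspring is pigmented) = 1/3·1 + 2/3·1/2 = 2/3.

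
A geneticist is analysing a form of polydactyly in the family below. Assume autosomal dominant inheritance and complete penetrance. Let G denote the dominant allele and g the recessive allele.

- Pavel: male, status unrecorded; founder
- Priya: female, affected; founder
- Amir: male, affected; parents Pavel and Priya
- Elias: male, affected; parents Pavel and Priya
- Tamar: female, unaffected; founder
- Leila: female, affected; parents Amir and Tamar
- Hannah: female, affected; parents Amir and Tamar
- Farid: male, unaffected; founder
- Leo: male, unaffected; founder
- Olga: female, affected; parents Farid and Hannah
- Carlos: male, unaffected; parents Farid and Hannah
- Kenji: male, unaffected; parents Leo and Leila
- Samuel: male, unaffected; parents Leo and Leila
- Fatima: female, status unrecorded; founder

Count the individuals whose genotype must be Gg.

3

Obligate heterozygotes: Leila is affected so carries G and received g from Tamar (gg), so Leila is Gg; Hannah is affected so carries G and received g from Tamar (gg), so Hannah is Gg; Olga is affected so carries G and received g from Farid (gg), so Olga is Gg.
Every other individual is either homozygous by phenotype or has at least one consistent homozygous assignment, so the count is 3.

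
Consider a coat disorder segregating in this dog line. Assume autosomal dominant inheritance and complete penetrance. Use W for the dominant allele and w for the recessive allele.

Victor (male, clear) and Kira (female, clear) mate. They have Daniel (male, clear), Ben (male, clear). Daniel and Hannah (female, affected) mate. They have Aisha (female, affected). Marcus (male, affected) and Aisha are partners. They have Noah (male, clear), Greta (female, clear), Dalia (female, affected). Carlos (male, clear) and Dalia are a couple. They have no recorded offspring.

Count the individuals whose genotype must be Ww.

2

Obligate heterozygotes: Aisha is affected so carries W and received w from Daniel (ww), so Aisha is Ww; Marcus is affected so carries W and passed w to Noah (ww), so Marcus is Ww.
Every other individual is either homozygous by phenotype or has at least one consistent homozygous assignment, so the count is 2.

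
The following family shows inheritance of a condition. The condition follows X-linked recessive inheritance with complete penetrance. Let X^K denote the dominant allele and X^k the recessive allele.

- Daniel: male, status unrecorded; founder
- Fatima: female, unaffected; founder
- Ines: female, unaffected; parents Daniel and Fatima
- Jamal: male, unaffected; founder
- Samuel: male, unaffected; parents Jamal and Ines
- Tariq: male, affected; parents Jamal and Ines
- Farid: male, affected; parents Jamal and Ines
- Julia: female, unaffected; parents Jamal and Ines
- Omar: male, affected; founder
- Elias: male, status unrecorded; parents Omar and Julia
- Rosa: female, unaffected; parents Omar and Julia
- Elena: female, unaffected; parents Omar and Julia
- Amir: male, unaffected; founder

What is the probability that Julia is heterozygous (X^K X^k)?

Jamal is unaffected, so Jamal is X^K Y.
Ines is unaffected so carries K and passed k to Tariq (X^k Y), so Ines is X^K X^k.
Their cross gives offspring ratios 1/2 X^K X^K : 1/2 X^K X^k. Conditioning on Julia being unaffected, P(X^K X^k) = 1/2 / 1 = 1/2 before taking Julia's own offspring into account.
Omar is affected, so Omar is X^k Y.
Now use Julia's offspring. Probability of each recorded status — unaffected daughter Rosa: 1/2 if Julia is X^K X^k, 1 if X^K X^K; unaffected daughter Elena: 1/2 if Julia is X^K X^k, 1 if X^K X^K. (Elias: equally likely either way, so uninformative.)
Bayes: P(X^K X^k) = 1/2·1/4 / (1/2·1/4 + 1/2·1) = 1/5.

1/5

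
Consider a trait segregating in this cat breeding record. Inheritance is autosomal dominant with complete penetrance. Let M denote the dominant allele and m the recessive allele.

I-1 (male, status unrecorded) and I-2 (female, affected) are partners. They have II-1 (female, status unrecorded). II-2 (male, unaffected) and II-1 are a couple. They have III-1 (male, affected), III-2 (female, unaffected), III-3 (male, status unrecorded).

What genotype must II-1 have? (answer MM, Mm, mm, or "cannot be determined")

From phenotype alone, II-1 is MM or Mm or mm.
II-1 passed M to III-1 (Mm, whose m came from II-2) and passed m to III-2 (mm), so II-1 is Mm.

Mm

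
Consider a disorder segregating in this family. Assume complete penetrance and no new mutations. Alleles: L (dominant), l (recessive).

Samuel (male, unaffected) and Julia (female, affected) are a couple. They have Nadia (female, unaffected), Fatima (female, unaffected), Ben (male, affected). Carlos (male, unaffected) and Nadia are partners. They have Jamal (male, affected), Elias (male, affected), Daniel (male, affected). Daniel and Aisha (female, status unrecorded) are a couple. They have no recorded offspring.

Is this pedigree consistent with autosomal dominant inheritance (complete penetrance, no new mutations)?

Under autosomal dominant, Jamal (affected, male) cannot arise from Carlos (unaffected) × Nadia (unaffected).

No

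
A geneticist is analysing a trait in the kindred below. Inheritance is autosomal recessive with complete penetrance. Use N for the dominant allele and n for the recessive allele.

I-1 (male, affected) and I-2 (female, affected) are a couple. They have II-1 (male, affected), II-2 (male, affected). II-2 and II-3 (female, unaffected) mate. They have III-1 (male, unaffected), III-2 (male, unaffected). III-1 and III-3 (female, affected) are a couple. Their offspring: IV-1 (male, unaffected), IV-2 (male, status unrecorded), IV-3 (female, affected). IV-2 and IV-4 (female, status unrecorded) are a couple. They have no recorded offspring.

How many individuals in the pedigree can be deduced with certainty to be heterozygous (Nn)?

Obligate heterozygotes: III-1 is unaffected so carries N and received n from II-2 (nn), so III-1 is Nn; III-2 is unaffected so carries N and received n from II-2 (nn), so III-2 is Nn; IV-1 is unaffected so carries N and received n from III-3 (nn), so IV-1 is Nn.
Every other individual is either homozygous by phenotype or has at least one consistent homozygous assignment, so the count is 3.

3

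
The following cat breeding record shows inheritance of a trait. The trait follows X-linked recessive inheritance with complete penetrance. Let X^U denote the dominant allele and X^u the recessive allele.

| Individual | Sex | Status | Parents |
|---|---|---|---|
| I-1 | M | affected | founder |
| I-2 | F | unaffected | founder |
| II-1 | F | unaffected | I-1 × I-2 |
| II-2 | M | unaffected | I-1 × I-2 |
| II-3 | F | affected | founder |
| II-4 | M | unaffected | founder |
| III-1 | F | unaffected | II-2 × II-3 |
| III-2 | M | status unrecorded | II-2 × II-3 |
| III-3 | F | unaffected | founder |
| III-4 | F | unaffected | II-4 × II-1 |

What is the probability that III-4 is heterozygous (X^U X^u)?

1/2

II-4 is unaffected, so II-4 is X^U Y.
II-1 is unaffected so carries U and received u from I-1 (X^u Y), so II-1 is X^U X^u.
Their cross gives offspring ratios 1/2 X^U X^U : 1/2 X^U X^u. Conditioning on III-4 being unaffected, P(X^U X^u) = 1/2 / 1 = 1/2.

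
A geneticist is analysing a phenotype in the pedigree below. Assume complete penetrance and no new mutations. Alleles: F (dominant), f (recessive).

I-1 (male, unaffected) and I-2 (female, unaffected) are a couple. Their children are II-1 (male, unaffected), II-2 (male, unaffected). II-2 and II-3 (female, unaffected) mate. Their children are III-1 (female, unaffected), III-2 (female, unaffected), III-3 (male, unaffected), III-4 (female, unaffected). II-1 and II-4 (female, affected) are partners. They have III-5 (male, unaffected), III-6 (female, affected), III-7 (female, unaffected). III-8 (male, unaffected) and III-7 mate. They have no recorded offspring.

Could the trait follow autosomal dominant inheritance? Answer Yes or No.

Yes

A consistent assignment under autosomal dominant exists: I-1 ff, I-2 ff, II-1 ff, II-2 ff, II-3 ff, II-4 Ff, III-1 ff, III-2 ff, III-3 ff, III-4 ff, III-5 ff, III-6 Ff, III-7 ff, III-8 ff.
In this assignment every recorded phenotype matches its genotype and every non-founder's genotype is obtainable from its parents' genotypes, so the pedigree is consistent.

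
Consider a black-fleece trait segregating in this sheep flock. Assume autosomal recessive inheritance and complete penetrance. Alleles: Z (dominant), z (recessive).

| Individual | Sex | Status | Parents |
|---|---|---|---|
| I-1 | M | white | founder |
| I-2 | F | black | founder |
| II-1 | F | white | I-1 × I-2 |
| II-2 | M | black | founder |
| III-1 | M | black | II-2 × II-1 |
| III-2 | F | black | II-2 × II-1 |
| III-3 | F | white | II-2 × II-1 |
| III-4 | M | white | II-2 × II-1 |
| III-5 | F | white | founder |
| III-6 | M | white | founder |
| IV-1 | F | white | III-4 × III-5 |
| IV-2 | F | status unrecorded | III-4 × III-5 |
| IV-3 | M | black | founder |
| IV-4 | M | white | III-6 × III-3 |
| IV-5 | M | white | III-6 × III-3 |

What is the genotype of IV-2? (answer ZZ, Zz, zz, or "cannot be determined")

cannot be determined

IV-2's phenotype is unrecorded, and no parent or child forces a single allele at both positions; consistent genotype assignments exist with IV-2 as ZZ or Zz or zz.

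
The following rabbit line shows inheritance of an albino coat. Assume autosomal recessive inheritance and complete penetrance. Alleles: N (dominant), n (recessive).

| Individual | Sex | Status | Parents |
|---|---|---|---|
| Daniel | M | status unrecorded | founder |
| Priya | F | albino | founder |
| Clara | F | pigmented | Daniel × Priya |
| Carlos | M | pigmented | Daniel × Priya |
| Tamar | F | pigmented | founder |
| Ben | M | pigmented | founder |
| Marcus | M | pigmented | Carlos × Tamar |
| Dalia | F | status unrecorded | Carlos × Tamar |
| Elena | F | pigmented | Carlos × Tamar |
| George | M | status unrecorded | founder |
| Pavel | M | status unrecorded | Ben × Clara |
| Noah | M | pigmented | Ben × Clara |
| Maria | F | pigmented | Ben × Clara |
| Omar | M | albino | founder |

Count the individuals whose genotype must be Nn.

2

Obligate heterozygotes: Clara is pigmented so carries N and received n from Priya (nn), so Clara is Nn; Carlos is pigmented so carries N and received n from Priya (nn), so Carlos is Nn.
Every other individual is either homozygous by phenotype or has at least one consistent homozygous assignment, so the count is 2.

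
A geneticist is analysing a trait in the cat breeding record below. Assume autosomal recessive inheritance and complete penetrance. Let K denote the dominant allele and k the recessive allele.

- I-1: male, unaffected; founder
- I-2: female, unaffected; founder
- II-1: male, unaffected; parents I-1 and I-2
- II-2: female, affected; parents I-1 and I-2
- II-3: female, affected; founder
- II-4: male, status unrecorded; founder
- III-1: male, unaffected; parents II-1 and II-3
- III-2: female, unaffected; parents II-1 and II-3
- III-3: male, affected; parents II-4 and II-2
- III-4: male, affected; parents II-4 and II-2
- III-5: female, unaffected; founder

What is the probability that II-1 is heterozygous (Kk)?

I-1 is unaffected so carries K and passed k to II-2 (kk), so I-1 is Kk.
I-2 is unaffected so carries K and passed k to II-2 (kk), so I-2 is Kk.
Their cross gives offspring ratios 1/4 KK : 1/2 Kk : 1/4 kk. Conditioning on II-1 being unaffected, P(Kk) = 1/2 / 3/4 = 2/3 before taking II-1's own offspring into account.
II-3 is affected, so II-3 is kk.
Now use II-1's offspring. Probability of each recorded status — unaffected son III-1: 1/2 if II-1 is Kk, 1 if KK; unaffected daughter III-2: 1/2 if II-1 is Kk, 1 if KK.
Bayes: P(Kk) = 2/3·1/4 / (2/3·1/4 + 1/3·1) = 1/3.

1/3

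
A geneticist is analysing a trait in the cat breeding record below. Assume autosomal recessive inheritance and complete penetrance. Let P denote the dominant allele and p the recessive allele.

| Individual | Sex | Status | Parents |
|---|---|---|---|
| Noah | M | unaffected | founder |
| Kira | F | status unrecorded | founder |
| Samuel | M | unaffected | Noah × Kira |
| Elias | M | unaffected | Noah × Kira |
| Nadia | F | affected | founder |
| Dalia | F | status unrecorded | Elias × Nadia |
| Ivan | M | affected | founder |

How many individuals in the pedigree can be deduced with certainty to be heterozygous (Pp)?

No individual's genotype is forced to Pp by the pedigree, so the count is 0.

0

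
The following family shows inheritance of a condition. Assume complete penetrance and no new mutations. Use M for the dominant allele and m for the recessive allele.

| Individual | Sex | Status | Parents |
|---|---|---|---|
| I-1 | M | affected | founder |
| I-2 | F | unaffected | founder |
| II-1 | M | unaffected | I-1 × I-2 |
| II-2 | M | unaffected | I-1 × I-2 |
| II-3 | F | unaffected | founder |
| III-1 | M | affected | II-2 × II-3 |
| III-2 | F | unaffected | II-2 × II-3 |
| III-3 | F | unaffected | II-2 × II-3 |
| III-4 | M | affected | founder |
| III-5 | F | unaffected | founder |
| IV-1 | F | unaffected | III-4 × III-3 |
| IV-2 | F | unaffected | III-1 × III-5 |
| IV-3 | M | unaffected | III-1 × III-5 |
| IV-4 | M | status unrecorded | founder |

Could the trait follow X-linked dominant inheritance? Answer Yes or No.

Under X-linked dominant, III-1 (affected, male) cannot arise from II-2 (unaffected) × II-3 (unaffected).

No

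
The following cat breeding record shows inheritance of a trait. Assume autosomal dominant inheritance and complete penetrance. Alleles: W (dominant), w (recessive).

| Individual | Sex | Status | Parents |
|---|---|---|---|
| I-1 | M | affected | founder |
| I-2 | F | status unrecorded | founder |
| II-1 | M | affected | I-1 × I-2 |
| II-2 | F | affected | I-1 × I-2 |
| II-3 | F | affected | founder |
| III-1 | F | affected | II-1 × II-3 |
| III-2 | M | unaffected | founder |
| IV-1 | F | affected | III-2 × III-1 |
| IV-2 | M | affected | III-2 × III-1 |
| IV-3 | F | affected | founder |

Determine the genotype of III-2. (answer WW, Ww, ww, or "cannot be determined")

III-2 is unaffected, so III-2 is ww.

ww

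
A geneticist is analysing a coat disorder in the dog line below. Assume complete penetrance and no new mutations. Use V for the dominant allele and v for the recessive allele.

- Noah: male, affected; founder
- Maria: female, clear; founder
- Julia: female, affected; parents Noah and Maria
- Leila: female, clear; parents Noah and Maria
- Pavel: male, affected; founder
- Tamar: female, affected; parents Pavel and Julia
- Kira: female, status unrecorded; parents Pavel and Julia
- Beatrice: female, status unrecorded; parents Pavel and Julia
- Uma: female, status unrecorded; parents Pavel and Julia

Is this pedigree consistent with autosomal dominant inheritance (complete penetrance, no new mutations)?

Yes

A consistent assignment under autosomal dominant exists: Noah Vv, Maria vv, Julia Vv, Leila vv, Pavel VV, Tamar VV, Kira VV, Beatrice VV, Uma VV.
In this assignment every recorded phenotype matches its genotype and every non-founder's genotype is obtainable from its parents' genotypes, so the pedigree is consistent.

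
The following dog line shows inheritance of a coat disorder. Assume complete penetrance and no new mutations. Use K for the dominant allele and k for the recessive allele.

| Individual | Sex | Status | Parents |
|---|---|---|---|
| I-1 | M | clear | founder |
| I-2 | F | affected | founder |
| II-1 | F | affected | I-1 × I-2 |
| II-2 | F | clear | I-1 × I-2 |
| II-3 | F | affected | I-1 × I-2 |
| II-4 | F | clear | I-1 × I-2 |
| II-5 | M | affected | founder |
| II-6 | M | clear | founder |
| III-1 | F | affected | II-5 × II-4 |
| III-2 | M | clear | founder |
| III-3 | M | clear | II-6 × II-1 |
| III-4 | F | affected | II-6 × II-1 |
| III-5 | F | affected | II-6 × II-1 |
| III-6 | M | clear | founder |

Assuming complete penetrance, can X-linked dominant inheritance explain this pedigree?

A consistent assignment under X-linked dominant exists: I-1 X^k Y, I-2 X^K X^k, II-1 X^K X^k, II-2 X^k X^k, II-3 X^K X^k, II-4 X^k X^k, II-5 X^K Y, II-6 X^k Y, III-1 X^K X^k, III-2 X^k Y, III-3 X^k Y, III-4 X^K X^k, III-5 X^K X^k, III-6 X^k Y.
In this assignment every recorded phenotype matches its genotype and every non-founder's genotype is obtainable from its parents' genotypes, so the pedigree is consistent.

Yes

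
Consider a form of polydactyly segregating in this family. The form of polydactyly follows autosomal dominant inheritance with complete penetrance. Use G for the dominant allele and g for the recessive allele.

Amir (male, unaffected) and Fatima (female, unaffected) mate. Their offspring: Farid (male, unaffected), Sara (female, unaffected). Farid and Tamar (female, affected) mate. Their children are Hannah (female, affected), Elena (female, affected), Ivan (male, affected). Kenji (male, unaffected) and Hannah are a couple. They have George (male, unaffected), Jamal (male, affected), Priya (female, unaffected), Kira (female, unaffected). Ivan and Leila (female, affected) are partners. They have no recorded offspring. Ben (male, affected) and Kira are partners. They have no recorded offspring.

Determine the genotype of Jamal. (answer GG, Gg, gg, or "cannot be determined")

Gg

From phenotype alone, Jamal is GG or Gg.
Jamal is affected so carries G and received g from Kenji (gg), so Jamal is Gg.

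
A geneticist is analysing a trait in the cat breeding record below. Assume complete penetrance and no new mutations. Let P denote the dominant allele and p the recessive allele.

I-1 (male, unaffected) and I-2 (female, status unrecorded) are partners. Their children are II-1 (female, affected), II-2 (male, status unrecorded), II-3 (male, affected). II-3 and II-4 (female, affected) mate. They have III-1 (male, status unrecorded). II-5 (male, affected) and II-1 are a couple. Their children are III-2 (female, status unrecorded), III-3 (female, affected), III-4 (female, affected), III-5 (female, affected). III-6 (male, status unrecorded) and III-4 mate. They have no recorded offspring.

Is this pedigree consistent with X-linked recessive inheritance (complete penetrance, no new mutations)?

Under X-linked recessive, II-1 (affected, female) cannot arise from I-1 (unaffected) × I-2 (unrecorded).

No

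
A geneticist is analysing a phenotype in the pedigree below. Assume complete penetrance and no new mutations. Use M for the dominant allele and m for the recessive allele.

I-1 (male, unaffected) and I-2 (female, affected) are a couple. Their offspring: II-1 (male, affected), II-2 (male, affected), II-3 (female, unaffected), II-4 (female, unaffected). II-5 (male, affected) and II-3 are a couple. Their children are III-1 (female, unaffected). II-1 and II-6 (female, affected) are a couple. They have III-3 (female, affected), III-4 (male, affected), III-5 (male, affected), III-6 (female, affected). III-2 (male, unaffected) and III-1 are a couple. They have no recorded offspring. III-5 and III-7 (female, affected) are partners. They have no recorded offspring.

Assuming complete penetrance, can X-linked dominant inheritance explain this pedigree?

No

Under X-linked dominant, III-1 (unaffected, female) cannot arise from II-5 (affected) × II-3 (unaffected).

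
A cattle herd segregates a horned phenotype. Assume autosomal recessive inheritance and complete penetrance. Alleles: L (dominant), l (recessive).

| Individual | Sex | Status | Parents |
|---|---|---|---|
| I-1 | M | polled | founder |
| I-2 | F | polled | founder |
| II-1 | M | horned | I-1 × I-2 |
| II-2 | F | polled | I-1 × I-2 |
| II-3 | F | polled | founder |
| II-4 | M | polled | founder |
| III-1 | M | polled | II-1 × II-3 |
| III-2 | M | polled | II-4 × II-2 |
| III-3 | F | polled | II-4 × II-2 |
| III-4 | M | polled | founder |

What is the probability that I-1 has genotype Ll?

I-1 is polled so carries L and passed l to II-1 (ll), so I-1 is Ll, giving P(Ll) = 1.

1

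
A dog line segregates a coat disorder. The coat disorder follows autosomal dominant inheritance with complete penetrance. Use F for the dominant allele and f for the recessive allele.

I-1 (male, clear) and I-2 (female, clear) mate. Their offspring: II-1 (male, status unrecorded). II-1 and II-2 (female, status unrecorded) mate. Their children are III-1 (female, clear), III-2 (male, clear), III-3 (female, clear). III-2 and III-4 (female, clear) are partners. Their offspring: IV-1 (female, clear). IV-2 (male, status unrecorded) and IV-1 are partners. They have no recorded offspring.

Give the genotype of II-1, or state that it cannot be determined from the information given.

ff

From phenotype alone, II-1 is FF or Ff or ff.
II-1 received f from I-1 (ff) and received f from I-2 (ff), so II-1 is ff.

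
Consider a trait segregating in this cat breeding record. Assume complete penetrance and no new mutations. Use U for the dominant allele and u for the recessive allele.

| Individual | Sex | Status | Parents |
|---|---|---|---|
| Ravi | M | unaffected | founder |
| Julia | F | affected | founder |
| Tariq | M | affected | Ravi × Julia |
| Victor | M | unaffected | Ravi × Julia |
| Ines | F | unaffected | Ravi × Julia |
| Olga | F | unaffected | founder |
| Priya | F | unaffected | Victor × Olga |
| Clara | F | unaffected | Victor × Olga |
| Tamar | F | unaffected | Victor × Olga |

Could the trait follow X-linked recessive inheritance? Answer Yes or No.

No

Under X-linked recessive, Victor (unaffected, male) cannot arise from Ravi (unaffected) × Julia (affected).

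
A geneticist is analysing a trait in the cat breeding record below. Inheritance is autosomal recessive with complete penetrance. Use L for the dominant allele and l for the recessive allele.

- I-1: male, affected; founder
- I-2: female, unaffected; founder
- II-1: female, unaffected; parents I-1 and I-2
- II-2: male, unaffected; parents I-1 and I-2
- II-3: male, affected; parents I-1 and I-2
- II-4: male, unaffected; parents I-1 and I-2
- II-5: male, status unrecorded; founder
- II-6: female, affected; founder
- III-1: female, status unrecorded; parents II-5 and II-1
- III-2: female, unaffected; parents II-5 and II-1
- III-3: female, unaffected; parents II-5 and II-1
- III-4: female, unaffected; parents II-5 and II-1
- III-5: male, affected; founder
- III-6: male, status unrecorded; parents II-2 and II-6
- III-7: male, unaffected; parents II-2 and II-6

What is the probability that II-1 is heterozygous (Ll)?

II-1 is unaffected so carries L and received l from I-1 (ll), so II-1 is Ll, giving P(Ll) = 1.

1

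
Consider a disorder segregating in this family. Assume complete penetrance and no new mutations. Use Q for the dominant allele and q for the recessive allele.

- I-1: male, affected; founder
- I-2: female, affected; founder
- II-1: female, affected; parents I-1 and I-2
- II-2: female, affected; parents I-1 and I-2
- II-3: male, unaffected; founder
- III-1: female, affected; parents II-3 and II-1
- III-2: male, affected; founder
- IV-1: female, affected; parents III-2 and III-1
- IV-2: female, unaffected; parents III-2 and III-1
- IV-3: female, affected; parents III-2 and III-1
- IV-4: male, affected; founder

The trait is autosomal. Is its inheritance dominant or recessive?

dominant

III-2 and III-1 are both affected yet have an unaffected child IV-2. Under a recessive model two affected parents are homozygous and every child would be affected, so the trait cannot be recessive.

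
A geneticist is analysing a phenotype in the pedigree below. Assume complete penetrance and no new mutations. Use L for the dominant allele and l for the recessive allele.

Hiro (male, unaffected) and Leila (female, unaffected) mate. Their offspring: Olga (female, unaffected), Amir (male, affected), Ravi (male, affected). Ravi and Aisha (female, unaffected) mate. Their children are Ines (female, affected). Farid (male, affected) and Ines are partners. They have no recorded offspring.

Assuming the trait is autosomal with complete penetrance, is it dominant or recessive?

Hiro and Leila are both unaffected yet have an affected child Amir. Under dominance, an affected child requires at least one affected parent, so the trait cannot be dominant.

recessive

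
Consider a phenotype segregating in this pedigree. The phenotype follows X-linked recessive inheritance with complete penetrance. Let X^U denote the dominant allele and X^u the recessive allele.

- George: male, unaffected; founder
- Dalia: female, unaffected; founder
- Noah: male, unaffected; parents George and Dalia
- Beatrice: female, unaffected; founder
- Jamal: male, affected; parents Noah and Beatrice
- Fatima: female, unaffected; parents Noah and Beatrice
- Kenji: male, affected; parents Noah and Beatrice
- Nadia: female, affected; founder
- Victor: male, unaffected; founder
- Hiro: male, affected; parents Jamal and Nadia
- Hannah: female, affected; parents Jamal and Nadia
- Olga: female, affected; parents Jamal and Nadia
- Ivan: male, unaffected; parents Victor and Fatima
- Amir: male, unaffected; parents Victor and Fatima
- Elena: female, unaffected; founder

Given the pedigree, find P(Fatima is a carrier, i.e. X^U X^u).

Noah is unaffected, so Noah is X^U Y.
Beatrice is unaffected so carries U and passed u to Jamal (X^u Y), so Beatrice is X^U X^u.
Their cross gives offspring ratios 1/2 X^U X^U : 1/2 X^U X^u. Conditioning on Fatima being unaffected, P(X^U X^u) = 1/2 / 1 = 1/2 before taking Fatima's own offspring into account.
Victor is unaffected, so Victor is X^U Y.
Now use Fatima's offspring. Probability of each recorded status — unaffected son Ivan: 1/2 if Fatima is X^U X^u, 1 if X^U X^U; unaffected son Amir: 1/2 if Fatima is X^U X^u, 1 if X^U X^U.
Bayes: P(X^U X^u) = 1/2·1/4 / (1/2·1/4 + 1/2·1) = 1/5.

1/5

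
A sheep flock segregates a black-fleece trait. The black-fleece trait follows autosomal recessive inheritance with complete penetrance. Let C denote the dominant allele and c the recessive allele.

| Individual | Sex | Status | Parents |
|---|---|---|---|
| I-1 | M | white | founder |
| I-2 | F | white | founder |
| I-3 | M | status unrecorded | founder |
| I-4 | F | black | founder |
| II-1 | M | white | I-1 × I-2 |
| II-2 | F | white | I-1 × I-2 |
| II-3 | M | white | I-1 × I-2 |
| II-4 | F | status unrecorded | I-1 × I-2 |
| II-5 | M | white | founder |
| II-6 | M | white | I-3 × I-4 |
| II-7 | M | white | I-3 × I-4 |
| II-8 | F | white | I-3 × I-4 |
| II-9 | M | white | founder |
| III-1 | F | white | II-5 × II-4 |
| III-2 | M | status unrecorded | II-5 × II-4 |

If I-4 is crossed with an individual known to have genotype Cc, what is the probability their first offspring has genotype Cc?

1/2

I-4 is black, so I-4 is cc.
The cross gives 1/2 Cc : 1/2 cc, so P(offspring has genotype Cc) = 1/2.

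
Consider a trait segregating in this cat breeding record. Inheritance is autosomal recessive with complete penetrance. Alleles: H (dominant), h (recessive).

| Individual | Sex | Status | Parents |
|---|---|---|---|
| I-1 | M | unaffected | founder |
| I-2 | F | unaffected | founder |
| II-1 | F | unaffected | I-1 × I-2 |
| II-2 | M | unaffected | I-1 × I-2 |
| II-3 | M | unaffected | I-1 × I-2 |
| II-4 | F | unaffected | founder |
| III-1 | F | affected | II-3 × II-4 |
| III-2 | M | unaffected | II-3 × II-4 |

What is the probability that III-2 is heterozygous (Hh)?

2/3

II-3 is unaffected so carries H and passed h to III-1 (hh), so II-3 is Hh.
II-4 is unaffected so carries H and passed h to III-1 (hh), so II-4 is Hh.
Their cross gives offspring ratios 1/4 HH : 1/2 Hh : 1/4 hh. Conditioning on III-2 being unaffected, P(Hh) = 1/2 / 3/4 = 2/3.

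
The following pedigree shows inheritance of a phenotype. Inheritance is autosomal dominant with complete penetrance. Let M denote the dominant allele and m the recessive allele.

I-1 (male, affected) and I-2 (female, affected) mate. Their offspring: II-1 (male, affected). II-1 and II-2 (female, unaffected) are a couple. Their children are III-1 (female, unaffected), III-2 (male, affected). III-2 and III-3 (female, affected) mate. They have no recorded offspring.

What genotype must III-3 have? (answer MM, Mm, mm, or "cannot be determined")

cannot be determined

III-3's phenotype allows MM or Mm, and no parent or child forces a single allele at both positions; consistent genotype assignments exist with III-3 as MM or Mm.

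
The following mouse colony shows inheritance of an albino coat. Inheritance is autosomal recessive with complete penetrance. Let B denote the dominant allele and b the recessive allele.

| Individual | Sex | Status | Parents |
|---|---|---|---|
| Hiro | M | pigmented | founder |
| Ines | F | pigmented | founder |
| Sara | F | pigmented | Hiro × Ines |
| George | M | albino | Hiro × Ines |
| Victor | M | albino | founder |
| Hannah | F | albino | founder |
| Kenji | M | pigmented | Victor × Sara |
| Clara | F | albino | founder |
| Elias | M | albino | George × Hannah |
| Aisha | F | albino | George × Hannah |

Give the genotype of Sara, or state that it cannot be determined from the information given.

cannot be determined

Sara's phenotype allows BB or Bb, and no parent or child forces a single allele at both positions; consistent genotype assignments exist with Sara as BB or Bb.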